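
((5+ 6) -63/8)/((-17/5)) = -125/136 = -0.92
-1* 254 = -254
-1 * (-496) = 496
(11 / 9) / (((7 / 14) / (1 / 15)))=22 / 135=0.16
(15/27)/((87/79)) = 395/783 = 0.50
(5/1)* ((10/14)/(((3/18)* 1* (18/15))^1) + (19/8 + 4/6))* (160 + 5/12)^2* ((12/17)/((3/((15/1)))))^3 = 367584765625/9826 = 37409400.12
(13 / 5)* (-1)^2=2.60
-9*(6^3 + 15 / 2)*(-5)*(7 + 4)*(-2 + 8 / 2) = 221265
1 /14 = 0.07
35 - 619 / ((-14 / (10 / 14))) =6525 / 98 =66.58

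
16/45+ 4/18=26/45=0.58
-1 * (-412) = 412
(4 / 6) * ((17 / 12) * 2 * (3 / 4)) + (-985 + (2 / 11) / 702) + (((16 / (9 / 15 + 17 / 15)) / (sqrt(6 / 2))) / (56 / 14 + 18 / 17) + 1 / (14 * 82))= -2179828649 / 2216214 + 340 * sqrt(3) / 559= -982.53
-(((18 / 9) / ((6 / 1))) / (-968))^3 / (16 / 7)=7 / 391840948224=0.00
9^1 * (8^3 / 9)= 512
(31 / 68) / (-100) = -0.00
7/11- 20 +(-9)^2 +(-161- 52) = -1665/11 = -151.36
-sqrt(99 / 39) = -sqrt(429) / 13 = -1.59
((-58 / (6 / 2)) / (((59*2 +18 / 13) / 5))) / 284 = -1885 / 661152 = -0.00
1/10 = 0.10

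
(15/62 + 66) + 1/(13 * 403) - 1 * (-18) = 882689/10478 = 84.24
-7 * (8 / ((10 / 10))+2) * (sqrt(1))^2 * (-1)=70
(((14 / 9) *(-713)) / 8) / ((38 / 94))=-234577 / 684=-342.95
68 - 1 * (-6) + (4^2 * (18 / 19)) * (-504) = -143746 / 19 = -7565.58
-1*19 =-19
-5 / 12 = -0.42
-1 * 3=-3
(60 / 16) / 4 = 15 / 16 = 0.94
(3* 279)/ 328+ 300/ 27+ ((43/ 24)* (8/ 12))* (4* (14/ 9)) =560453/ 26568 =21.10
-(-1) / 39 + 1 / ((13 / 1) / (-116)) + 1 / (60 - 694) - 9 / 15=-9.50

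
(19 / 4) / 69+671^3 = 83382832255 / 276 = 302111711.07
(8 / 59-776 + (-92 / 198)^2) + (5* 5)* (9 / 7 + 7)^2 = 26653821032 / 28334691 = 940.68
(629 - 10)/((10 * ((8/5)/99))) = 61281/16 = 3830.06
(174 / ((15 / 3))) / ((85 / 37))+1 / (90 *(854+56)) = 4218181 / 278460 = 15.15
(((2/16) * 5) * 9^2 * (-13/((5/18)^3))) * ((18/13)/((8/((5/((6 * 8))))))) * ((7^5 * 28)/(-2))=20841167403/160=130257296.27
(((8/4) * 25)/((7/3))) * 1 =21.43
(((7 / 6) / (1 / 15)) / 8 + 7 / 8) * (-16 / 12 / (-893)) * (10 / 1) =245 / 5358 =0.05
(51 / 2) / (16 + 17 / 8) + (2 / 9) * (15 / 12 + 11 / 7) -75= -1333091 / 18270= -72.97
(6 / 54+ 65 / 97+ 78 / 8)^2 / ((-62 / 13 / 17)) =-395.33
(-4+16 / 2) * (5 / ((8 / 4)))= 10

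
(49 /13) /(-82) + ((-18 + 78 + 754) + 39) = 909249 /1066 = 852.95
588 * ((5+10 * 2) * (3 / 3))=14700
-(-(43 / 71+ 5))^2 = -158404 / 5041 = -31.42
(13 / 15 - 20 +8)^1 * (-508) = 84836 / 15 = 5655.73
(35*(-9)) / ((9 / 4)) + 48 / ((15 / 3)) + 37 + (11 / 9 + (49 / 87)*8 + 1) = -113107 / 1305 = -86.67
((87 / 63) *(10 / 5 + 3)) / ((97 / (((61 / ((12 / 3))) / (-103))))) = -8845 / 839244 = -0.01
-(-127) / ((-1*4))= -127 / 4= -31.75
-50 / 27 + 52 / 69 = -682 / 621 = -1.10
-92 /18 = -46 /9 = -5.11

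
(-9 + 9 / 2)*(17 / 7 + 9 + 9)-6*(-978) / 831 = -329115 / 3878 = -84.87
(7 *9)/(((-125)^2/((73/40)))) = 4599/625000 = 0.01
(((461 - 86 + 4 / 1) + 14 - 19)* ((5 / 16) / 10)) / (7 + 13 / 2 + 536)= 187 / 8792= 0.02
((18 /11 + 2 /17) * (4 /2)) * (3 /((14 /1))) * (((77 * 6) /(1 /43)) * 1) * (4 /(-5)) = -1015488 /85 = -11946.92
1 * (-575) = -575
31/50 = 0.62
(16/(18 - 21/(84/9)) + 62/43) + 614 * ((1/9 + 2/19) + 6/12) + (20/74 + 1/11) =3091138852/6982899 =442.67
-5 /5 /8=-1 /8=-0.12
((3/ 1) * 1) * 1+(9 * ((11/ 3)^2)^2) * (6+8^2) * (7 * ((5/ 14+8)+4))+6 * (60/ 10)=88651606/ 9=9850178.44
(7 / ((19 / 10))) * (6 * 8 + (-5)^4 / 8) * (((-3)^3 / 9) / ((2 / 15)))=-1589175 / 152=-10455.10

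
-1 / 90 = -0.01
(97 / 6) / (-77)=-0.21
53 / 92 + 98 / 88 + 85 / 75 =21427 / 7590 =2.82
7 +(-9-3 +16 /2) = 3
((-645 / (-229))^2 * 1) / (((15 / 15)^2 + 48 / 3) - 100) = -416025 / 4352603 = -0.10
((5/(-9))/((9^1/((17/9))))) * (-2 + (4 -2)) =0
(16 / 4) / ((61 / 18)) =72 / 61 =1.18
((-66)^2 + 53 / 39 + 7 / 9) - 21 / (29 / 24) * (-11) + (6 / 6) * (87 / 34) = 525112595 / 115362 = 4551.87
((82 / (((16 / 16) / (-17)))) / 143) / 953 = -1394 / 136279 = -0.01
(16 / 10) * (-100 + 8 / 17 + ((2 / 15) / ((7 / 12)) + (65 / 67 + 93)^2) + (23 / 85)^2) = 13969.86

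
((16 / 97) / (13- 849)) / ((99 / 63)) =-28 / 223003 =-0.00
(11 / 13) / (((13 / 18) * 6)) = 33 / 169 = 0.20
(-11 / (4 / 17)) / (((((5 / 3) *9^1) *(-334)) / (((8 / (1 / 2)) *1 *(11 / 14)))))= 2057 / 17535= 0.12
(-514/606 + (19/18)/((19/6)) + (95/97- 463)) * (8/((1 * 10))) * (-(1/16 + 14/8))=6570617/9797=670.68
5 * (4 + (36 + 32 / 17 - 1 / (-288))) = 209.43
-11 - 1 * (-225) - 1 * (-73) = 287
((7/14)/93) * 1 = 1/186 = 0.01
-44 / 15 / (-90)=22 / 675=0.03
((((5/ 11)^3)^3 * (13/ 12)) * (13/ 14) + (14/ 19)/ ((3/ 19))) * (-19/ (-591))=178326194363/ 1188405636264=0.15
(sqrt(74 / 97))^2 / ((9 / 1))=74 / 873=0.08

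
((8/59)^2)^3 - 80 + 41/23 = -75882773990847/970152273743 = -78.22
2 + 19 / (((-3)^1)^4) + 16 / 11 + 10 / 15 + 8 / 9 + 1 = 5564 / 891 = 6.24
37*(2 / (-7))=-74 / 7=-10.57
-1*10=-10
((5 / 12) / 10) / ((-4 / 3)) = -1 / 32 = -0.03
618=618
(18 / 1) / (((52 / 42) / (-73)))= -13797 / 13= -1061.31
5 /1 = 5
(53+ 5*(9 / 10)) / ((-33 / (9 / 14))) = -345 / 308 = -1.12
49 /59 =0.83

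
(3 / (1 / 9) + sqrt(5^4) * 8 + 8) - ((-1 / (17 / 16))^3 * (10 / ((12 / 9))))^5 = 28032037153380569911355 / 2862423051509815793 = 9793.11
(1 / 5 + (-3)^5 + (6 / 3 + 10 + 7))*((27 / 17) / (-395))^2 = -815751 / 225456125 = -0.00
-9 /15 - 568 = -2843 /5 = -568.60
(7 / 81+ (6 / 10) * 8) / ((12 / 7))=13853 / 4860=2.85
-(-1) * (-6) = -6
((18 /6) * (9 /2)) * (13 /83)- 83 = -13427 /166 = -80.89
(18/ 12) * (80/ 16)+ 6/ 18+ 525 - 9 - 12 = 3071/ 6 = 511.83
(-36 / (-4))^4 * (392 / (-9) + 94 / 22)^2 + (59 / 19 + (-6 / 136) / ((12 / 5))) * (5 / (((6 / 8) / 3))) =1582800092857 / 156332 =10124607.20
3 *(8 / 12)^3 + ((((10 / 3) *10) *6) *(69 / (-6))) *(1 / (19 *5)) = -3988 / 171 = -23.32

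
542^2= 293764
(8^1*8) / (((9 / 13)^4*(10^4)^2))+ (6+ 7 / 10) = 68685497311 / 10251562500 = 6.70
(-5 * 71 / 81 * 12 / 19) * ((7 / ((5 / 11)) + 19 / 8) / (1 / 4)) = -11218 / 57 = -196.81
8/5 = 1.60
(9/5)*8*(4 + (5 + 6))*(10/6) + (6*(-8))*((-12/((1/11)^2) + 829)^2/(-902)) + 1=9477907/451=21015.31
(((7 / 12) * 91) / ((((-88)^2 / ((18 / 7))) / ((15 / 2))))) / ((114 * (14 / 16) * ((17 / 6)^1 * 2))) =585 / 2501312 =0.00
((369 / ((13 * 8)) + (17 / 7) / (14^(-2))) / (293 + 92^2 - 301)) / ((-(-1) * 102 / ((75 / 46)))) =1246825 / 1375419136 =0.00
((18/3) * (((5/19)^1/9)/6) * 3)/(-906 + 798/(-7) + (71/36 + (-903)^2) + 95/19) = 12/111409369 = 0.00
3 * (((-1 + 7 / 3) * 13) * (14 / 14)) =52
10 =10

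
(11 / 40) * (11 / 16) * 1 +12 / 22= 5171 / 7040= 0.73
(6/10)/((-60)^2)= 1/6000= 0.00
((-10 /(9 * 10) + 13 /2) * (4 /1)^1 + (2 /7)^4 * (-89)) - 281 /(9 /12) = -7556758 /21609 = -349.70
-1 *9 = -9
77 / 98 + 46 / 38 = 531 / 266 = 2.00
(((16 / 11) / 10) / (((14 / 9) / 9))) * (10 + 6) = 5184 / 385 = 13.46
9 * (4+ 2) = 54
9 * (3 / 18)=3 / 2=1.50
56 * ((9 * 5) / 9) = 280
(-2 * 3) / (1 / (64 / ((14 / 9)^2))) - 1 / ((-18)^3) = -45349583 / 285768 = -158.69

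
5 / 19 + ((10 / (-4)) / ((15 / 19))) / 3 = -271 / 342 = -0.79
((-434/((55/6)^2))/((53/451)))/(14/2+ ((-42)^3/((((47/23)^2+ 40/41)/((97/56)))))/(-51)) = -7242385509/81644821225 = -0.09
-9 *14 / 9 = -14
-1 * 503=-503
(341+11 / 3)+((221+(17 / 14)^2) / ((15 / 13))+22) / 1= 328973 / 588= 559.48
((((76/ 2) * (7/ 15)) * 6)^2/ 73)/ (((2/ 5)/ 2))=283024/ 365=775.41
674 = 674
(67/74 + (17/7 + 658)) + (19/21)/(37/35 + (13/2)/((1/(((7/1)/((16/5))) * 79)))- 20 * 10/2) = 661.33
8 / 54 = 4 / 27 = 0.15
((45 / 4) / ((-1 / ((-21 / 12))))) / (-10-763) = -315 / 12368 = -0.03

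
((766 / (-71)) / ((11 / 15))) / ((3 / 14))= -53620 / 781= -68.66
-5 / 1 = -5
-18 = -18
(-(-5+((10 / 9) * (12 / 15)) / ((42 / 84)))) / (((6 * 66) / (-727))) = -21083 / 3564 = -5.92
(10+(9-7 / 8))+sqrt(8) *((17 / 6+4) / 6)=41 *sqrt(2) / 18+145 / 8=21.35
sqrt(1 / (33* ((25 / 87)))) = sqrt(319) / 55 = 0.32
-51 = -51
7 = 7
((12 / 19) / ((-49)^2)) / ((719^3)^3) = 0.00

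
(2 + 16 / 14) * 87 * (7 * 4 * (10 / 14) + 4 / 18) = 16588 / 3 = 5529.33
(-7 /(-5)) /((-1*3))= -7 /15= -0.47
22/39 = 0.56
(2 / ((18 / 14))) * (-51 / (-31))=238 / 93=2.56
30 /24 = 5 /4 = 1.25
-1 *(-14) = 14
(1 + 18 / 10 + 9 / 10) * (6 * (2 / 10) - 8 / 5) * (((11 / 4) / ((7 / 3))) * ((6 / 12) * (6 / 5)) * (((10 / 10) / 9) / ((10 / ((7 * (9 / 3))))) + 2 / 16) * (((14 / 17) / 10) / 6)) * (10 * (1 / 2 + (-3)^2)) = -332519 / 680000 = -0.49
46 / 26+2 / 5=141 / 65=2.17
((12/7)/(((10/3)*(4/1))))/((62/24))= 54/1085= 0.05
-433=-433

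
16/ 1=16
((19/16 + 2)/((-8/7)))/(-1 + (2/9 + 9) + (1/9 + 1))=-153/512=-0.30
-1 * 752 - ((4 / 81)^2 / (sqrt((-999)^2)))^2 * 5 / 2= -32306424294750832 / 42960670604721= -752.00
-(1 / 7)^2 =-1 / 49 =-0.02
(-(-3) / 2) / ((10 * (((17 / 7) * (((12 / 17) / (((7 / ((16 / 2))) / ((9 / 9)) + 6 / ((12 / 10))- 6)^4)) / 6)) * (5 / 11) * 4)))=231 / 3276800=0.00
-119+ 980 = 861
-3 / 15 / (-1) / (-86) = -1 / 430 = -0.00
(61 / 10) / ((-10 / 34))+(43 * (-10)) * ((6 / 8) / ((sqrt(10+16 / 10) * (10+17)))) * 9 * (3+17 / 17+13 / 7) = -8815 * sqrt(290) / 812- 1037 / 50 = -205.61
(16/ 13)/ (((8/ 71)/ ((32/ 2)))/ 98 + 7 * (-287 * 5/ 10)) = -222656/ 181722073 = -0.00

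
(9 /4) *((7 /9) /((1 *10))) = 7 /40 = 0.18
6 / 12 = 1 / 2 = 0.50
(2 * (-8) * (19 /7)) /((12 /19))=-1444 /21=-68.76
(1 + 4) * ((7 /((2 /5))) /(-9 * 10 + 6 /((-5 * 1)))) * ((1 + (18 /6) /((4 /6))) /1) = -9625 /1824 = -5.28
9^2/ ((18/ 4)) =18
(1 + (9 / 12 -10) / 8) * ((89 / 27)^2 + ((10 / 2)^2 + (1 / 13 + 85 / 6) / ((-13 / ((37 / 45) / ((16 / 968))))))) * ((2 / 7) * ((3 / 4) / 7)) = 45923089 / 515144448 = 0.09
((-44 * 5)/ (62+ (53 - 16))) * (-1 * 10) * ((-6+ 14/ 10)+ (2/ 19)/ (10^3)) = -102.22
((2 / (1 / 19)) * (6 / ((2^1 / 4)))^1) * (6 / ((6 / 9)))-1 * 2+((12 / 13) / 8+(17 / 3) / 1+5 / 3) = 320537 / 78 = 4109.45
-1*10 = -10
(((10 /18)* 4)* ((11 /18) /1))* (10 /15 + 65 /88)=1855 /972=1.91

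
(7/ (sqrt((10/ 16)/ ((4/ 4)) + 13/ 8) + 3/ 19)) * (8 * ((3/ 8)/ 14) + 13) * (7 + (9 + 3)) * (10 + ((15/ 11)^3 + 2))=15408.98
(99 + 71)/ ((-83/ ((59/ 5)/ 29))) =-2006/ 2407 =-0.83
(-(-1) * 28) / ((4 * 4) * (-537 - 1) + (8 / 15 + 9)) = -420 / 128977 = -0.00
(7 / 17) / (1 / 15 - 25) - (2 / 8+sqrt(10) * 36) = -36 * sqrt(10) - 3389 / 12716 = -114.11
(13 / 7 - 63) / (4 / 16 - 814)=1712 / 22785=0.08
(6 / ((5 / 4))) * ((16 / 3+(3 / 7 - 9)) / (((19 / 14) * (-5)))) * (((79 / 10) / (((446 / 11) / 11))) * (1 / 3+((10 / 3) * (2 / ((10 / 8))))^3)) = 2134639408 / 2859975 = 746.38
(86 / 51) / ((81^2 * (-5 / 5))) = -0.00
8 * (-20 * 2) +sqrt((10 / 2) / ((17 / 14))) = -320 +sqrt(1190) / 17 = -317.97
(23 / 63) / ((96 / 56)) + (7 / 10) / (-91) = 1441 / 7020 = 0.21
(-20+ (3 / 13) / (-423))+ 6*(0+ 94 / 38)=-179653 / 34827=-5.16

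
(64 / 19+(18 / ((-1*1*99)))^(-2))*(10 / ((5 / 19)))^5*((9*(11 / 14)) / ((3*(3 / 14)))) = 29301373640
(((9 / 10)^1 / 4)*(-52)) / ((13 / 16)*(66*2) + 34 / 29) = -6786 / 62885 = -0.11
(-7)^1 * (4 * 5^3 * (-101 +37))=224000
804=804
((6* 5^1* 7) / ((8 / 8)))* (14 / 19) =2940 / 19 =154.74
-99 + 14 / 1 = -85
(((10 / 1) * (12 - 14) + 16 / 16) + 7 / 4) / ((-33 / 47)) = 1081 / 44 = 24.57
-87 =-87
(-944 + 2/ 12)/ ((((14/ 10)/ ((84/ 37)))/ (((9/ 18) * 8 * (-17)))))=3850840/ 37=104076.76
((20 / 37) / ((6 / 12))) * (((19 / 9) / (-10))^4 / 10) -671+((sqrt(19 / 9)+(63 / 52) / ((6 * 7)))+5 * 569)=sqrt(19) / 3+34304450227721 / 15779205000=2175.48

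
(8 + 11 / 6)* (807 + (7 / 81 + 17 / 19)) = 73365497 / 9234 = 7945.15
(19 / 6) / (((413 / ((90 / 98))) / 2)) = 285 / 20237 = 0.01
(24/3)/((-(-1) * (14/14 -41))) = -1/5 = -0.20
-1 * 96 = -96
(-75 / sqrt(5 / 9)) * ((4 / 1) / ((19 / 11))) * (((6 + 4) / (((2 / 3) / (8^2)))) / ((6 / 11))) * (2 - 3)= 3484800 * sqrt(5) / 19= 410118.40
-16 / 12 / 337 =-4 / 1011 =-0.00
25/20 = 1.25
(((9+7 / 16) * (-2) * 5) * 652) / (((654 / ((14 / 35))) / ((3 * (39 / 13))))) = -73839 / 218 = -338.71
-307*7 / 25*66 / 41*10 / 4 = -70917 / 205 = -345.94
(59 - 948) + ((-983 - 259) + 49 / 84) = -25565 / 12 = -2130.42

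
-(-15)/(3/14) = 70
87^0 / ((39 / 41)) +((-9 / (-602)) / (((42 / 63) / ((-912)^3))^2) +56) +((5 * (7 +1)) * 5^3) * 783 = 227210642077003839557 / 11739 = 19355195679104168.97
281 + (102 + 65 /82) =31471 /82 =383.79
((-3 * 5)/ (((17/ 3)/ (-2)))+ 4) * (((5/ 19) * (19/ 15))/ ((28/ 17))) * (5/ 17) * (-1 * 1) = -395/ 714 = -0.55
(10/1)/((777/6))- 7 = -1793/259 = -6.92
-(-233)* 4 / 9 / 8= 233 / 18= 12.94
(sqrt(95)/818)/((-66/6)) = -sqrt(95)/8998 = -0.00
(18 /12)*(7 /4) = 21 /8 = 2.62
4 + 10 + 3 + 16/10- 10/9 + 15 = 1462/45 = 32.49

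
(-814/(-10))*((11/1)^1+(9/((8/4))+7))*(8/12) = 1221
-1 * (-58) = 58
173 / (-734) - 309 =-226979 / 734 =-309.24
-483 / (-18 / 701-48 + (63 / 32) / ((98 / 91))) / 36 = 1805776 / 6217821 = 0.29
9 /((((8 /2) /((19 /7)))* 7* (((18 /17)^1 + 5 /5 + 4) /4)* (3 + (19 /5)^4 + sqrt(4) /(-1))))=1816875 /660884462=0.00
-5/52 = -0.10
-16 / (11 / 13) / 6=-3.15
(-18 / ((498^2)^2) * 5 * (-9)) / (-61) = -5 / 23159660648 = -0.00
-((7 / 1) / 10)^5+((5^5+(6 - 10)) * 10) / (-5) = -6242.17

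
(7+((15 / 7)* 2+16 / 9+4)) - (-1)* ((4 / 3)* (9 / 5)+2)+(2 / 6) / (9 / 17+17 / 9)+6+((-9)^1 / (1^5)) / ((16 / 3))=4832411 / 186480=25.91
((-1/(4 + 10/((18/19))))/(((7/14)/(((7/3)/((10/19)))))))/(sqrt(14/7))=-399 * sqrt(2)/1310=-0.43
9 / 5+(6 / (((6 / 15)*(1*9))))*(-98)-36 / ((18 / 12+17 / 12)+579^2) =-9747558601 / 60343905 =-161.53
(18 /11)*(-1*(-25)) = 450 /11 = 40.91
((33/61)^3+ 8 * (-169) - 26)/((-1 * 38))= 36.26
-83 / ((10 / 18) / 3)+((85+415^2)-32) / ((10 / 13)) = 1117566 / 5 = 223513.20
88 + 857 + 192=1137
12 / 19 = 0.63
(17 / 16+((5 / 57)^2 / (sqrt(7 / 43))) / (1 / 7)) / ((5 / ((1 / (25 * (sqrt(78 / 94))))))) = sqrt(1833) * (400 * sqrt(301)+55233) / 253422000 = 0.01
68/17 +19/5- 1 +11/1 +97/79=7516/395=19.03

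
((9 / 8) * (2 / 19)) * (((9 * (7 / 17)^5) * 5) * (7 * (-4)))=-47647845 / 26977283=-1.77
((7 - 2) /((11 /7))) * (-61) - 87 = -281.09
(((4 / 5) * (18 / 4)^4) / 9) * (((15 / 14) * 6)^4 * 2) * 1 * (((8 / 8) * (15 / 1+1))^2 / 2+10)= 41253107625 / 2401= 17181635.83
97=97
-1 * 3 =-3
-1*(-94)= 94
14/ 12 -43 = -41.83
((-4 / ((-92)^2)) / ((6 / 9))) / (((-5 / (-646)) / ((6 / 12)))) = -0.05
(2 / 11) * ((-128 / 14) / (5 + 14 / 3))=-384 / 2233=-0.17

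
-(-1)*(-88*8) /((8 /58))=-5104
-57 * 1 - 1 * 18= -75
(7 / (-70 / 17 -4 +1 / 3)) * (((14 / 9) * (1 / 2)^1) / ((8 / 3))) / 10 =-833 / 31760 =-0.03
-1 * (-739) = 739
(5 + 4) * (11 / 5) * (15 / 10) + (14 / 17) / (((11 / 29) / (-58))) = -179941 / 1870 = -96.23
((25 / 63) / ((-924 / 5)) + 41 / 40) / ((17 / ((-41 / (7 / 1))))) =-24412343 / 69272280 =-0.35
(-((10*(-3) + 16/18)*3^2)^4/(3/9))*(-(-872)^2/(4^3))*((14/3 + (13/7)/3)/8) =776767690631022/7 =110966812947288.86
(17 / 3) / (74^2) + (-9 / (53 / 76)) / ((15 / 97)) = -363317143 / 4353420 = -83.46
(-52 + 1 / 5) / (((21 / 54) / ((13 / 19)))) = -8658 / 95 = -91.14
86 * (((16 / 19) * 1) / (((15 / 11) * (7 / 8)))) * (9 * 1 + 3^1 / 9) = 484352 / 855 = 566.49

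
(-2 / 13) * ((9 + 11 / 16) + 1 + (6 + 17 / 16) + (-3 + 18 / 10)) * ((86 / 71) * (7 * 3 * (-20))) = 1195572 / 923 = 1295.31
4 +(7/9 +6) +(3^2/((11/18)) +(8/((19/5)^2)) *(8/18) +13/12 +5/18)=3875879/142956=27.11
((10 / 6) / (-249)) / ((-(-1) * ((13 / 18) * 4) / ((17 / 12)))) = -85 / 25896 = -0.00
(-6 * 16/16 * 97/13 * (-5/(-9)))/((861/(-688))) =667360/33579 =19.87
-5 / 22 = -0.23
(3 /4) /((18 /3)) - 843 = -6743 /8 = -842.88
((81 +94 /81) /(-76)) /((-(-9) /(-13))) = 86515 /55404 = 1.56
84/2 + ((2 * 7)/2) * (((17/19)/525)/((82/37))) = 4908329/116850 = 42.01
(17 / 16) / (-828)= -0.00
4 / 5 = 0.80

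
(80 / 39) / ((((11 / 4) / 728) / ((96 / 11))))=4739.17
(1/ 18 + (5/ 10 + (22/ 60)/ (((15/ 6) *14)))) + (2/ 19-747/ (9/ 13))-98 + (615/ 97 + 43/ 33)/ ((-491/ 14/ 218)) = -38373734643281/ 31355235450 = -1223.84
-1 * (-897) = 897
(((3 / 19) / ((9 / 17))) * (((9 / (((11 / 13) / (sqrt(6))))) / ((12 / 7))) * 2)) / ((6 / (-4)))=-1547 * sqrt(6) / 627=-6.04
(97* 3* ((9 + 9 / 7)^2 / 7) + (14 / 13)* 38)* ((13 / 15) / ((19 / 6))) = 39587096 / 32585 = 1214.89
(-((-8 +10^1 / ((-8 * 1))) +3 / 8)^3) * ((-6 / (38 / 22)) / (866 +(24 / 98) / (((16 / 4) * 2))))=-578742087 / 206406272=-2.80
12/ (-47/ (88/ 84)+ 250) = 264/ 4513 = 0.06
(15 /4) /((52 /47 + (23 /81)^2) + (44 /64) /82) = 1517165640 /483629957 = 3.14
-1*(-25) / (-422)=-25 / 422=-0.06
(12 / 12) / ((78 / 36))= 6 / 13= 0.46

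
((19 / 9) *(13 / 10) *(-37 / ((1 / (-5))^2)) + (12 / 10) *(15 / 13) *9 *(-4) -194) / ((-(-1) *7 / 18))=-651095 / 91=-7154.89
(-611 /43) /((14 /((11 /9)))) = -6721 /5418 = -1.24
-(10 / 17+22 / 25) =-624 / 425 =-1.47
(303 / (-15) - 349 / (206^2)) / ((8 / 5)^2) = -21438905 / 2715904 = -7.89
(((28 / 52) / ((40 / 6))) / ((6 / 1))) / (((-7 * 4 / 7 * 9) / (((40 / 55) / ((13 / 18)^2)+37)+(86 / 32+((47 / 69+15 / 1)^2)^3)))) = -334089000343061627939471 / 60089662014993262080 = -5559.84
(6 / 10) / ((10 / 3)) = 9 / 50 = 0.18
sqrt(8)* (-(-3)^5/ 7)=486* sqrt(2)/ 7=98.19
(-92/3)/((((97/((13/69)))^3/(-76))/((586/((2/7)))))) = 1369838288/39107125377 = 0.04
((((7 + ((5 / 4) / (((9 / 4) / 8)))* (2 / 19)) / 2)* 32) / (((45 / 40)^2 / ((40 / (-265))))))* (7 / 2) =-36614144 / 734103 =-49.88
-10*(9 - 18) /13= 90 /13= 6.92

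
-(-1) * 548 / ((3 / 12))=2192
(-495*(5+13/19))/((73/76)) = -213840/73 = -2929.32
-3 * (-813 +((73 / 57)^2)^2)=8553630572 / 3518667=2430.93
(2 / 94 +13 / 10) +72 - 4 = 32581 / 470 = 69.32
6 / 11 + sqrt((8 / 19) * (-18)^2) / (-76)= 6 / 11-9 * sqrt(38) / 361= 0.39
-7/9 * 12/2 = -14/3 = -4.67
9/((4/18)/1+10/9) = 27/4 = 6.75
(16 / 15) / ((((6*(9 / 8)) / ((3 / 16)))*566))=2 / 38205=0.00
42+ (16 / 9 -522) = -4304 / 9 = -478.22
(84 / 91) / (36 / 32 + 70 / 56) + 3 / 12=631 / 988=0.64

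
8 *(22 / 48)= 11 / 3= 3.67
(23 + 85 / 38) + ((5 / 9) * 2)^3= 737111 / 27702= 26.61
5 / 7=0.71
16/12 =4/3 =1.33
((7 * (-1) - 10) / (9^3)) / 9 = -0.00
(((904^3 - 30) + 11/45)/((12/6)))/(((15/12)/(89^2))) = 526656922060522/225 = 2340697431380.10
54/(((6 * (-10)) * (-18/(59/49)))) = 59/980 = 0.06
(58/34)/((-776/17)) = -29/776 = -0.04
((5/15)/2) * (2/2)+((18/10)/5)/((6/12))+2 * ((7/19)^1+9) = 55927/2850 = 19.62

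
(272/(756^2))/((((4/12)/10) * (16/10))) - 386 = -18383983/47628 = -385.99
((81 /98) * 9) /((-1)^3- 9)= -729 /980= -0.74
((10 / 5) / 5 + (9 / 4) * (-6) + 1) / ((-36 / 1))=121 / 360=0.34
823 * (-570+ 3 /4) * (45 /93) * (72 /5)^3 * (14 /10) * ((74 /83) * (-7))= 5914249189.81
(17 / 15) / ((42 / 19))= 323 / 630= 0.51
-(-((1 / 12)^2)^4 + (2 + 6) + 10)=-7739670527 / 429981696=-18.00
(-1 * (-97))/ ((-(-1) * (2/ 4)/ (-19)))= -3686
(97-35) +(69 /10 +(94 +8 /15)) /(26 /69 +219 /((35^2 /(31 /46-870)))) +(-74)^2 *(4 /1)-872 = 552837038557 /26209073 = 21093.35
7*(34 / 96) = 2.48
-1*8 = -8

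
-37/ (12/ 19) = -703/ 12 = -58.58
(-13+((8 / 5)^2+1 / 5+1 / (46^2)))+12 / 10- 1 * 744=-39835791 / 52900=-753.04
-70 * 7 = -490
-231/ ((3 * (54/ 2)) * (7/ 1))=-11/ 27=-0.41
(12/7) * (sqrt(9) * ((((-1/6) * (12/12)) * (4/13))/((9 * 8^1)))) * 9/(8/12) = -9/182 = -0.05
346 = 346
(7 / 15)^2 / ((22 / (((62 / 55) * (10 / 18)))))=1519 / 245025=0.01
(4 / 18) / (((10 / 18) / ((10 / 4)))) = 1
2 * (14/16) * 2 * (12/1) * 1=42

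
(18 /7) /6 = 3 /7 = 0.43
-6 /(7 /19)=-114 /7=-16.29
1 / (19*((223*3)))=1 / 12711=0.00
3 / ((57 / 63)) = 63 / 19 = 3.32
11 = 11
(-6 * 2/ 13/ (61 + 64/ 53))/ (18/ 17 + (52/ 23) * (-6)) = 41446/ 34931715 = 0.00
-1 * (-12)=12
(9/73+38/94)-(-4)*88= 1209522/3431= 352.53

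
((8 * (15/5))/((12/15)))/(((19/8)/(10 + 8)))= 4320/19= 227.37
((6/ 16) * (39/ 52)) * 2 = 9/ 16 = 0.56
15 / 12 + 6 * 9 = 55.25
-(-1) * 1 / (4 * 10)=1 / 40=0.02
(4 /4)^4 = 1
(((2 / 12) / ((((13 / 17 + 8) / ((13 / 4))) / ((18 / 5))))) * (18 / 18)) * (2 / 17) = 39 / 1490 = 0.03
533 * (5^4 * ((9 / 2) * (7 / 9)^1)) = 2331875 / 2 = 1165937.50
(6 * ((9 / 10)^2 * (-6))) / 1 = -29.16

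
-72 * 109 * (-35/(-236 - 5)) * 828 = -227435040/241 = -943713.86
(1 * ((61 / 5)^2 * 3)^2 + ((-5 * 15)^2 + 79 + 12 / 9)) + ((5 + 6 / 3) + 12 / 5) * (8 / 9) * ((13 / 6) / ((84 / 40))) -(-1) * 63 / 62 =4506195291251 / 21971250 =205095.08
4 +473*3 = 1423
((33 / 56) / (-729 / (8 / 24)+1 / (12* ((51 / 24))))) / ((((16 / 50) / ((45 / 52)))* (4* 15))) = -0.00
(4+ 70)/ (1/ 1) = 74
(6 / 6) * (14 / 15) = 14 / 15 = 0.93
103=103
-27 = -27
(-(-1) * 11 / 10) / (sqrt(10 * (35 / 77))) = 0.52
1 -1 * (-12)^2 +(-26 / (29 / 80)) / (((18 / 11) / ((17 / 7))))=-455741 / 1827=-249.45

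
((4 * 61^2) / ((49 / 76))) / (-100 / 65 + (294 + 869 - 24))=14705392 / 724563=20.30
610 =610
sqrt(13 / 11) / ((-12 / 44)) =-sqrt(143) / 3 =-3.99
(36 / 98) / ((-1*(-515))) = 18 / 25235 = 0.00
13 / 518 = 0.03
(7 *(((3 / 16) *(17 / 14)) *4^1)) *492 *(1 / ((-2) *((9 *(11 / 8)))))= -1394 / 11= -126.73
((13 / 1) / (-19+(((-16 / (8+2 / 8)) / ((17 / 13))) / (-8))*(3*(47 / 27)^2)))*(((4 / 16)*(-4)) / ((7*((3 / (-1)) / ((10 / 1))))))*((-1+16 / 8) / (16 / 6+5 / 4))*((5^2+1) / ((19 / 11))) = -20273956560 / 14754866651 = -1.37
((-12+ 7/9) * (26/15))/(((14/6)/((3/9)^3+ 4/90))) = -28886/42525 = -0.68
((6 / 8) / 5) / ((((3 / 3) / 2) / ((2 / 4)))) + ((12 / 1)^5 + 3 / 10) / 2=1244163 / 10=124416.30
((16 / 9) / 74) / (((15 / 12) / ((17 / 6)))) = 272 / 4995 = 0.05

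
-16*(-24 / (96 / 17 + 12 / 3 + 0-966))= -0.40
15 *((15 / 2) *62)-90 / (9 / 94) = 6035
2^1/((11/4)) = 8/11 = 0.73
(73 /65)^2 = 5329 /4225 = 1.26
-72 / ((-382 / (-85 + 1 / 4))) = -3051 / 191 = -15.97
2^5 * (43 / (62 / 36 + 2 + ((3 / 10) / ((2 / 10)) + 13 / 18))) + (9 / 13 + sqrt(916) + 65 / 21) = 2 * sqrt(229) + 6872302 / 29211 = 265.53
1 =1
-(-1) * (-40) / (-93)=40 / 93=0.43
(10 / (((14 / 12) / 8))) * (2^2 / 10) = 192 / 7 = 27.43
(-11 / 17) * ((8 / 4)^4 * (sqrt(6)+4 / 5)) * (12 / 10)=-1056 * sqrt(6) / 85 - 4224 / 425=-40.37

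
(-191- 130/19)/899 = -3759/17081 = -0.22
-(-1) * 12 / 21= 4 / 7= 0.57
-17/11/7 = -17/77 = -0.22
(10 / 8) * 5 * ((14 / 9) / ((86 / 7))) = 1225 / 1548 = 0.79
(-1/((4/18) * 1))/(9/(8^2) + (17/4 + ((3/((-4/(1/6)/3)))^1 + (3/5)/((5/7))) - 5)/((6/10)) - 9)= 1440/2987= 0.48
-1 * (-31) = 31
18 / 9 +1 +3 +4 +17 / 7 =87 / 7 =12.43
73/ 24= 3.04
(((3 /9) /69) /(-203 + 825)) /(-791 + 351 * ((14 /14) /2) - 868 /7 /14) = -0.00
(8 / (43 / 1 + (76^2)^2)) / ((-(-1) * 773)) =8 / 25788995287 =0.00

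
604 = 604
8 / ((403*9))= 8 / 3627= 0.00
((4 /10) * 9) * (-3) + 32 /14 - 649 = -23013 /35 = -657.51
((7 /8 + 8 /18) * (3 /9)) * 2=95 /108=0.88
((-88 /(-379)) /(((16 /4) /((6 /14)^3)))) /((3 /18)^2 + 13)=21384 /60968593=0.00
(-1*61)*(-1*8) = 488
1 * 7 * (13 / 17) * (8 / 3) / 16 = 0.89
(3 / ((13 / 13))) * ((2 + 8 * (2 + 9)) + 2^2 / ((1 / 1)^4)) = 282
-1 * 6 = -6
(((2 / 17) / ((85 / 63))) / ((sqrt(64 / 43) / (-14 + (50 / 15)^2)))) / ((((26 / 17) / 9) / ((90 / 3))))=-36.45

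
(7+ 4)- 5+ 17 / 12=7.42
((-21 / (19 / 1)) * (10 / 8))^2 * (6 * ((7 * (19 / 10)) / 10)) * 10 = 46305 / 304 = 152.32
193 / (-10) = -193 / 10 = -19.30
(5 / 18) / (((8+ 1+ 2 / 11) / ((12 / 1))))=110 / 303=0.36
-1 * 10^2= -100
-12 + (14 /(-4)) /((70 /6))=-12.30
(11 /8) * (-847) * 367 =-3419339 /8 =-427417.38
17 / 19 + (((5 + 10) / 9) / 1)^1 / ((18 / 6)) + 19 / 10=5729 / 1710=3.35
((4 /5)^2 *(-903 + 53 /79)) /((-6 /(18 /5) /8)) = 27373056 /9875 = 2771.96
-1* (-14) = 14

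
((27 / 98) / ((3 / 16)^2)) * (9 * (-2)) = -6912 / 49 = -141.06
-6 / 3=-2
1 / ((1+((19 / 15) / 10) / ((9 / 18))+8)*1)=75 / 694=0.11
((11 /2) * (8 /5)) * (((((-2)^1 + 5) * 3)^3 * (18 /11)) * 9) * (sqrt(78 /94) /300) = 39366 * sqrt(1833) /5875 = 286.88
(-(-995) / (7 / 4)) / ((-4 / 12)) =-11940 / 7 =-1705.71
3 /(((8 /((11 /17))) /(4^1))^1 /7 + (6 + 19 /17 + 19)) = 3927 /34766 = 0.11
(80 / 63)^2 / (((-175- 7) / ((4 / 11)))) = -12800 / 3972969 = -0.00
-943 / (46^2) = -41 / 92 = -0.45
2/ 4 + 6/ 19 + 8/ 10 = 307/ 190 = 1.62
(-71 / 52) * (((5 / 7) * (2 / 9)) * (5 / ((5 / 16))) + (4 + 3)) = -42671 / 3276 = -13.03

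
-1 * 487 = -487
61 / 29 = 2.10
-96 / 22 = -48 / 11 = -4.36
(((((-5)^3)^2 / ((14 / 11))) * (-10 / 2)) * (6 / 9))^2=738525390625 / 441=1674660749.72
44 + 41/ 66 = 2945/ 66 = 44.62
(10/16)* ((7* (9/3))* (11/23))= 1155/184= 6.28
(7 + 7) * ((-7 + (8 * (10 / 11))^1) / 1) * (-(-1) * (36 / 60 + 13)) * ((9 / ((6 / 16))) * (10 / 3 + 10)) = 182784 / 11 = 16616.73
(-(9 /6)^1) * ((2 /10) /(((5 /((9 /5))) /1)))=-27 /250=-0.11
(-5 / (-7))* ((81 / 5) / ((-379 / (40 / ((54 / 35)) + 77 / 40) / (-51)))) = 657441 / 15160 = 43.37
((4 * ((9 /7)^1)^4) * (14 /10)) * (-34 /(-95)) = 5.48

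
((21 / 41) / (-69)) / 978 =-7 / 922254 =-0.00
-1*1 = -1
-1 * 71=-71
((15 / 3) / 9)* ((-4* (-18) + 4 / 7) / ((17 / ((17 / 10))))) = 254 / 63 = 4.03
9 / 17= 0.53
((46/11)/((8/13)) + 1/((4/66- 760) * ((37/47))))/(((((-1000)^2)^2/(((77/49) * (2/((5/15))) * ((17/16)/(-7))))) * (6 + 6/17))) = -8015983463/5237730892800000000000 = -0.00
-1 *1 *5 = -5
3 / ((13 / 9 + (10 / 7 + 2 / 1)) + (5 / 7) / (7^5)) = 3176523 / 5159794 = 0.62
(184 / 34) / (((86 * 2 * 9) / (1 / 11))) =23 / 72369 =0.00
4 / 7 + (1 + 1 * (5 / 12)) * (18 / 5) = 397 / 70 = 5.67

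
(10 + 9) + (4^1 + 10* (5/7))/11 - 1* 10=771/77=10.01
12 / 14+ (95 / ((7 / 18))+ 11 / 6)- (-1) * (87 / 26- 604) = -96554 / 273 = -353.68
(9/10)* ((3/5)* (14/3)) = 63/25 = 2.52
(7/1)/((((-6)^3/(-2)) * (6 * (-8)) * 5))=-7/25920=-0.00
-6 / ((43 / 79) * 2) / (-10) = 237 / 430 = 0.55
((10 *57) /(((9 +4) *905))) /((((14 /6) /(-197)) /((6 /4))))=-101061 /16471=-6.14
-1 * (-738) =738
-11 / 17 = -0.65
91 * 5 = 455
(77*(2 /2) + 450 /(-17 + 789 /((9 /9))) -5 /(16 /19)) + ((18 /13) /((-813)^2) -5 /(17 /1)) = 3576102449573 /50119663568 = 71.35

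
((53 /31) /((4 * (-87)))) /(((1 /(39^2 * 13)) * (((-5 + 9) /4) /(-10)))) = 1746615 /1798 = 971.42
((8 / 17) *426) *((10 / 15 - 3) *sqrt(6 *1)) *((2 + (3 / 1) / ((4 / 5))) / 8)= -11431 *sqrt(6) / 34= -823.53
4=4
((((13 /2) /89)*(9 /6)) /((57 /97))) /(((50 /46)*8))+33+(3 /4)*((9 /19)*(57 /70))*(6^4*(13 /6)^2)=16979331101 /9469600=1793.04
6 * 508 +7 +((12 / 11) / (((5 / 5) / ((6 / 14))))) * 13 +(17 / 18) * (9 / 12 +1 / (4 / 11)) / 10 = 84862243 / 27720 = 3061.41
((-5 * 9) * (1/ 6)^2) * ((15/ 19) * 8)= -150/ 19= -7.89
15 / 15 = 1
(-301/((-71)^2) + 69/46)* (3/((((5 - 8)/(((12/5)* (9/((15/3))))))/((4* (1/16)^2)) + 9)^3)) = -31757427/327279454238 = -0.00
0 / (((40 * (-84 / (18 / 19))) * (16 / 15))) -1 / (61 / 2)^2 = -4 / 3721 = -0.00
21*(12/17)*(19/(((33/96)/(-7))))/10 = -536256/935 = -573.54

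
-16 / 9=-1.78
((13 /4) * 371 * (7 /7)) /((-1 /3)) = -14469 /4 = -3617.25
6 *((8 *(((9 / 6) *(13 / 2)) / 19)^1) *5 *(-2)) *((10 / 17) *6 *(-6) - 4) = 2003040 / 323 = 6201.36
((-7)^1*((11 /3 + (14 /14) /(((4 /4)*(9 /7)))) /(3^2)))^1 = -280 /81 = -3.46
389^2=151321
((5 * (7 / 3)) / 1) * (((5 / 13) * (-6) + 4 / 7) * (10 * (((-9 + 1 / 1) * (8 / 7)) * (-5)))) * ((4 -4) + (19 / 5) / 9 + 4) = -100614400 / 2457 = -40950.10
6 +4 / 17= 106 / 17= 6.24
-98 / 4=-49 / 2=-24.50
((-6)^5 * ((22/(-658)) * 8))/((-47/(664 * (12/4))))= -1363101696/15463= -88152.47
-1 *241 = -241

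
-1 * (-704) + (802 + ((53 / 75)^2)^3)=268057808892379 / 177978515625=1506.12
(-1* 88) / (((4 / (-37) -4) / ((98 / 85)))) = 24.70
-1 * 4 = -4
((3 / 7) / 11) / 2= 3 / 154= 0.02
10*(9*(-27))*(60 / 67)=-145800 / 67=-2176.12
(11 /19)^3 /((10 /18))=0.35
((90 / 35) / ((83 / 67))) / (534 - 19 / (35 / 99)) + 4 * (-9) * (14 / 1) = -234382686 / 465049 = -504.00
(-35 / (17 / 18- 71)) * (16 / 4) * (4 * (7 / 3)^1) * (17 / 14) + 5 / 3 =91985 / 3783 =24.32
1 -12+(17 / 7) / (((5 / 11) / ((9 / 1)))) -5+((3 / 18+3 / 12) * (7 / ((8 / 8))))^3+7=3864529 / 60480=63.90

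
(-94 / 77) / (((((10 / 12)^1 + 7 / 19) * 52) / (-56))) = 21432 / 19591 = 1.09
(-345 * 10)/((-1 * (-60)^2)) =23/24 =0.96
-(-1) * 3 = 3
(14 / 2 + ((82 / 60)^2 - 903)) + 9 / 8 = -1607413 / 1800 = -893.01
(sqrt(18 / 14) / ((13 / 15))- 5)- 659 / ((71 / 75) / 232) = -11466955 / 71 + 45 * sqrt(7) / 91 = -161505.10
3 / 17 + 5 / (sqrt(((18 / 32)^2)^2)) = 22003 / 1377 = 15.98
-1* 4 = -4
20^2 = 400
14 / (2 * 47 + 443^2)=2 / 28049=0.00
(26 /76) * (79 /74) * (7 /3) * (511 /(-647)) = -3673579 /5458092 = -0.67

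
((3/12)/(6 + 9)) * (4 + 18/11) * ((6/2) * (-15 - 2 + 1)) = -248/55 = -4.51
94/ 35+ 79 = 2859/ 35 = 81.69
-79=-79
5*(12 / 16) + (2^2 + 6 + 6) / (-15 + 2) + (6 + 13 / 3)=12.85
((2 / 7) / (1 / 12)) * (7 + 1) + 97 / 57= 11623 / 399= 29.13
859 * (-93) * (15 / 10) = -239661 / 2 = -119830.50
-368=-368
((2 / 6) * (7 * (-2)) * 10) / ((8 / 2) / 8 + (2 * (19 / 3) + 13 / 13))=-56 / 17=-3.29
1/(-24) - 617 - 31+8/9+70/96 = -93085/144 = -646.42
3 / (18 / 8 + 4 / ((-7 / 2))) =84 / 31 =2.71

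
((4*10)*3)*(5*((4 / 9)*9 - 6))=-1200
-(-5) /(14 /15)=75 /14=5.36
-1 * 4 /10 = -2 /5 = -0.40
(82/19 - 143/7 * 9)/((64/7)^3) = -1170071/4980736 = -0.23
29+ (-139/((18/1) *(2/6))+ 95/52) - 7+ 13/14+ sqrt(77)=10.36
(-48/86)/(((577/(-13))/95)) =29640/24811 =1.19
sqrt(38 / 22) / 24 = sqrt(209) / 264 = 0.05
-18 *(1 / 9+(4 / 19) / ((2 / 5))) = -218 / 19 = -11.47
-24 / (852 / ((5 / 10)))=-1 / 71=-0.01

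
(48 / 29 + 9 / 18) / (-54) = -125 / 3132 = -0.04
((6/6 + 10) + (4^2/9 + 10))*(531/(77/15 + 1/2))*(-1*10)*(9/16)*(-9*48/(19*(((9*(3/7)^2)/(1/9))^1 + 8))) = 732280500/61009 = 12002.83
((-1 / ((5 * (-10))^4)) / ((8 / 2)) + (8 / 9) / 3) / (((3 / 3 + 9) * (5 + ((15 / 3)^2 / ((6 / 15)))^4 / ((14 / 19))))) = 1399999811 / 978470084882812500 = 0.00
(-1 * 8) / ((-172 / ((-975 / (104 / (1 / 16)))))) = -75 / 2752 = -0.03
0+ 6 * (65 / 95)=78 / 19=4.11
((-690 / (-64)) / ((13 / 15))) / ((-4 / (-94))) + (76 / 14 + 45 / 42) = 248633 / 832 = 298.84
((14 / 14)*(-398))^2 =158404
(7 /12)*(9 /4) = 21 /16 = 1.31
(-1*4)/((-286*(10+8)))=1/1287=0.00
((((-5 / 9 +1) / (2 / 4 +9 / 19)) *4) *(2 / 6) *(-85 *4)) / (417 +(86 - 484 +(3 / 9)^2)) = -51680 / 4773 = -10.83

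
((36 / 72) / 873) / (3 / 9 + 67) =1 / 117564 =0.00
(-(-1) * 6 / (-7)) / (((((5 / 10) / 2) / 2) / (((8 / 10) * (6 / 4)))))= -288 / 35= -8.23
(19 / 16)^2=361 / 256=1.41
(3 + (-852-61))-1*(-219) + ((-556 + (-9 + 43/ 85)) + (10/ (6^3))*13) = -11519911/ 9180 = -1254.89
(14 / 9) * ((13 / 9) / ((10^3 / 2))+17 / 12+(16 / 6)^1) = 64358 / 10125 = 6.36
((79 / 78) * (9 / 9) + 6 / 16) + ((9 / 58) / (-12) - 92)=-90.63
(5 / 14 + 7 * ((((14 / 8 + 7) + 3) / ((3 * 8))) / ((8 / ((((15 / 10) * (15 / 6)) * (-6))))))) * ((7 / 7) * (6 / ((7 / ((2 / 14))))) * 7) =-99795 / 12544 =-7.96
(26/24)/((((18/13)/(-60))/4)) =-1690/9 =-187.78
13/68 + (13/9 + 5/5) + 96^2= 5641805/612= 9218.64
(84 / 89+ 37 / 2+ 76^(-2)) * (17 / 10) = 33.05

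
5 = 5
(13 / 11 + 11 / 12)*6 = 277 / 22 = 12.59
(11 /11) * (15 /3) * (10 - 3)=35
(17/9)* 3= 17/3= 5.67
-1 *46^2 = -2116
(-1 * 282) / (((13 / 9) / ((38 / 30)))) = -16074 / 65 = -247.29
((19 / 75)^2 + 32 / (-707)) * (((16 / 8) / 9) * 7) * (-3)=-150454 / 1704375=-0.09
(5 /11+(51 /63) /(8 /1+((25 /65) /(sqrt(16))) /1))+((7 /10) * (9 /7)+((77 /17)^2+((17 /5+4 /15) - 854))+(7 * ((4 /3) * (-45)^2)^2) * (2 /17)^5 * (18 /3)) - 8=8373548213322013 /1380825131070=6064.16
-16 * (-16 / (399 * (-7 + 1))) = -128 / 1197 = -0.11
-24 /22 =-12 /11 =-1.09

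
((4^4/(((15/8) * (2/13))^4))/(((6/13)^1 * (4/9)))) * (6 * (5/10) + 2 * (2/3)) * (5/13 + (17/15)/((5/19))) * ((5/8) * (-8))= -13912425938944/759375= -18320890.13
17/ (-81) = -17/ 81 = -0.21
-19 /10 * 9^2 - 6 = -1599 /10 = -159.90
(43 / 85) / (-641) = -43 / 54485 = -0.00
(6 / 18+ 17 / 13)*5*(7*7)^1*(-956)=-14990080 / 39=-384361.03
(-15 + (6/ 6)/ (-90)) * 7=-9457/ 90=-105.08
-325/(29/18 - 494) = 5850/8863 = 0.66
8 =8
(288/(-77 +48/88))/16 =-198/841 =-0.24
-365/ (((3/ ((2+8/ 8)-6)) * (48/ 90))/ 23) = 125925/ 8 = 15740.62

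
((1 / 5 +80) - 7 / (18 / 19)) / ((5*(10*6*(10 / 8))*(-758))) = -6553 / 25582500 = -0.00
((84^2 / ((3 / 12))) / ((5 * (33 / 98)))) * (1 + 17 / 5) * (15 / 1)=5531904 / 5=1106380.80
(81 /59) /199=81 /11741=0.01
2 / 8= 1 / 4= 0.25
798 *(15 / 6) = 1995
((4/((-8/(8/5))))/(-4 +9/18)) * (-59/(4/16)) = -1888/35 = -53.94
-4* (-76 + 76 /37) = 10944 /37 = 295.78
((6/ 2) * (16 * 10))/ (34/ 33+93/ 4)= 12672/ 641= 19.77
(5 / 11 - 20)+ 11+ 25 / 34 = -2921 / 374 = -7.81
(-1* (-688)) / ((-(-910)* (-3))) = -344 / 1365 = -0.25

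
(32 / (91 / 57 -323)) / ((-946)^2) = -57 / 512339410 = -0.00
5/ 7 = 0.71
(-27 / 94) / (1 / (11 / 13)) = -297 / 1222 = -0.24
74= 74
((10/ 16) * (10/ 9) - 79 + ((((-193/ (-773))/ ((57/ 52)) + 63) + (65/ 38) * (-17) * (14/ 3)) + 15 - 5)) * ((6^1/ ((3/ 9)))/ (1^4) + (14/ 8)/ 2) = -11239631395/ 4229856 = -2657.21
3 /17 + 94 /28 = 841 /238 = 3.53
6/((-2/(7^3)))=-1029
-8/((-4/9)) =18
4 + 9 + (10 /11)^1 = 153 /11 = 13.91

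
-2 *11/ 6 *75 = -275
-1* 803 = -803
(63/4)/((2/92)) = 1449/2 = 724.50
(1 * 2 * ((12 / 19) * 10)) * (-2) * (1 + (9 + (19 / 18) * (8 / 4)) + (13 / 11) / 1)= -335.82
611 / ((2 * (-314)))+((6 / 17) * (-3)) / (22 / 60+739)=-230733167 / 236804356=-0.97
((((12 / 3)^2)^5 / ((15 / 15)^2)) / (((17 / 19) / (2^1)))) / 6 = 19922944 / 51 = 390645.96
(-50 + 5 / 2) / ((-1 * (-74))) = -95 / 148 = -0.64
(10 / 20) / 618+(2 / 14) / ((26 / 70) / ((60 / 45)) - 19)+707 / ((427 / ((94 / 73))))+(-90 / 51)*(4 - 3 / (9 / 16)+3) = -200102200511 / 245237628756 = -0.82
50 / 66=0.76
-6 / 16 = -3 / 8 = -0.38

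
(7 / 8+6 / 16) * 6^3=270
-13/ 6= -2.17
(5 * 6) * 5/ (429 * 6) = 0.06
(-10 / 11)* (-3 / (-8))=-15 / 44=-0.34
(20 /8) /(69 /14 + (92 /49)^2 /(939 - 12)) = 11128635 /21956237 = 0.51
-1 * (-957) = 957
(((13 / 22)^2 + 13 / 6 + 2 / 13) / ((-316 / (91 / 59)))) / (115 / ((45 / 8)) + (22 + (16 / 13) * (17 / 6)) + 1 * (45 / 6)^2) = -13757289 / 107880541604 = -0.00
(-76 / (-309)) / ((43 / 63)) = 1596 / 4429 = 0.36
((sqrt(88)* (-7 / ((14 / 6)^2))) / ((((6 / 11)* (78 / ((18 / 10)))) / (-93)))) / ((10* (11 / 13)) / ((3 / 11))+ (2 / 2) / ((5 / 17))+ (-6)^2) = 0.67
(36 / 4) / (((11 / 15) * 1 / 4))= 540 / 11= 49.09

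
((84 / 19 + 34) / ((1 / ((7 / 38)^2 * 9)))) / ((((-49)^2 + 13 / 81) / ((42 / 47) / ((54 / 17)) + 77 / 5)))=4804708671 / 62699614262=0.08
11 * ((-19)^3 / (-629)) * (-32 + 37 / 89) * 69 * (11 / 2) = -160974138501 / 111962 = -1437756.90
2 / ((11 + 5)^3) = 1 / 2048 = 0.00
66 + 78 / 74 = 2481 / 37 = 67.05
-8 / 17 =-0.47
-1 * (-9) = 9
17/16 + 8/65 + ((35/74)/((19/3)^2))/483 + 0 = 378798963/319499440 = 1.19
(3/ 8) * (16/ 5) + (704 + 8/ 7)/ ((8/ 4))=12382/ 35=353.77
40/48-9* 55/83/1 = -5.13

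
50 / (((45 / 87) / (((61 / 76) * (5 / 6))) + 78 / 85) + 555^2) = 7518250 / 46316433387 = 0.00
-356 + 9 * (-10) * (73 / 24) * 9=-11279 / 4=-2819.75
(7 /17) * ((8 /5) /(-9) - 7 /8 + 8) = 17507 /6120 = 2.86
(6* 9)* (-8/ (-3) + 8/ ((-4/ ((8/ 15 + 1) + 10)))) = -5508/ 5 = -1101.60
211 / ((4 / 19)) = 4009 / 4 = 1002.25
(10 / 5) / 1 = 2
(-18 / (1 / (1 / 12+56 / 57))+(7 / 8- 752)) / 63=-39029 / 3192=-12.23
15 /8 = 1.88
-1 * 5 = -5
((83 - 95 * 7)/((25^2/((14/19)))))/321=-2716/1270625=-0.00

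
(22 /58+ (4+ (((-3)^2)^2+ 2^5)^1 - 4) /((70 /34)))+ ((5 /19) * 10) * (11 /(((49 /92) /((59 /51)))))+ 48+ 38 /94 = 53891119169 /323583015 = 166.54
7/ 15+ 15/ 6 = 89/ 30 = 2.97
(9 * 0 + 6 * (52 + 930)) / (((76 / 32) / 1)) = 47136 / 19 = 2480.84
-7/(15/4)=-1.87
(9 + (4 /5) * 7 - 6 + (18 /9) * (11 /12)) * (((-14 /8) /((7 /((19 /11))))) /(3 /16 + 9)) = -11894 /24255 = -0.49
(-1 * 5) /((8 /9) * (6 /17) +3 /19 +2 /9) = -14535 /2017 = -7.21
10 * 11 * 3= 330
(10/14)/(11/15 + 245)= 0.00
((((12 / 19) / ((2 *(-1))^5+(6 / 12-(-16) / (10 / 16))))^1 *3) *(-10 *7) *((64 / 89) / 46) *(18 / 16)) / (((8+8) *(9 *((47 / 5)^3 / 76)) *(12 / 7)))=1837500 / 12539015179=0.00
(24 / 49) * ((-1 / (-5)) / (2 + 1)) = 8 / 245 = 0.03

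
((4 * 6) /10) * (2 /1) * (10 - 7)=72 /5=14.40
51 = 51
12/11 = 1.09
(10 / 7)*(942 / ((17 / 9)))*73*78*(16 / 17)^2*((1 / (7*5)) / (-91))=-1901242368 / 1685159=-1128.23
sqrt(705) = 26.55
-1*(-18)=18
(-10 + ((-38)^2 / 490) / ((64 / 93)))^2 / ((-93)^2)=2009459929 / 531615974400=0.00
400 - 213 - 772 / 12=368 / 3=122.67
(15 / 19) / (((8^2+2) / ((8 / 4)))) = 0.02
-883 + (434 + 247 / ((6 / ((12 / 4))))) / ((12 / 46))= 15049 / 12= 1254.08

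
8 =8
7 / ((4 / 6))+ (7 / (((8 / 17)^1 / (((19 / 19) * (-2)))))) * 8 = -227.50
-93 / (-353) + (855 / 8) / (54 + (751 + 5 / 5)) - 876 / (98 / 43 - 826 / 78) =3356337808311 / 31722618928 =105.80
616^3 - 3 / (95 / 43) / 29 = 643967188351 / 2755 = 233744895.95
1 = 1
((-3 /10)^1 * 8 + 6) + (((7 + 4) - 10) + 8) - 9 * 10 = -387 /5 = -77.40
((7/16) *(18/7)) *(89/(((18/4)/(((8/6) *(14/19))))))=1246/57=21.86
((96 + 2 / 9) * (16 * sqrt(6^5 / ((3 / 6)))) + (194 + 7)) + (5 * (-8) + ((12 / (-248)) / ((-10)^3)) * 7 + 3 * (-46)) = 1426021 / 62000 + 110848 * sqrt(3) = 192017.37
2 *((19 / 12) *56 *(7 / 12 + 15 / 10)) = 3325 / 9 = 369.44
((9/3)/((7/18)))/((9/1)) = 6/7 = 0.86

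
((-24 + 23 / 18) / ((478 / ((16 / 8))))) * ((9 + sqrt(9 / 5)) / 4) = -409 / 1912 - 409 * sqrt(5) / 28680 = -0.25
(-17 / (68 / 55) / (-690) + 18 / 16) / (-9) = -0.13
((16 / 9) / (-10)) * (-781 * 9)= 6248 / 5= 1249.60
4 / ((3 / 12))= 16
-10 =-10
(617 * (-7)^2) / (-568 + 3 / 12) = -120932 / 2271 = -53.25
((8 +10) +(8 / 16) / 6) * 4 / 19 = 217 / 57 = 3.81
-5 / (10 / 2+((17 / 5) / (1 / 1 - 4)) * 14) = 75 / 163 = 0.46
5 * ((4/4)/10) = 1/2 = 0.50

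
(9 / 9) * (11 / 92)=11 / 92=0.12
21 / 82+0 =21 / 82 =0.26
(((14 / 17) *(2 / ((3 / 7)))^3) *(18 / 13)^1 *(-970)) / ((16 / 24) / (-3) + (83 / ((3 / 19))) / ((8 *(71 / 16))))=-396856488 / 51493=-7707.00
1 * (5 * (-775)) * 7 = -27125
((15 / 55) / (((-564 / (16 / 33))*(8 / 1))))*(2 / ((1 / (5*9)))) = -15 / 5687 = -0.00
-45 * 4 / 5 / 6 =-6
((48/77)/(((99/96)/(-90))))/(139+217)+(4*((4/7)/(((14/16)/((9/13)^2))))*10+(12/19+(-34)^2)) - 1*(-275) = 2446688332329/1694383691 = 1444.00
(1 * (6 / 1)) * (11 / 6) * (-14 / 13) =-154 / 13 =-11.85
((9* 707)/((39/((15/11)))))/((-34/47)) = -1495305/4862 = -307.55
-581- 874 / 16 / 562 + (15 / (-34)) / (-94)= -2087460927 / 3592304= -581.09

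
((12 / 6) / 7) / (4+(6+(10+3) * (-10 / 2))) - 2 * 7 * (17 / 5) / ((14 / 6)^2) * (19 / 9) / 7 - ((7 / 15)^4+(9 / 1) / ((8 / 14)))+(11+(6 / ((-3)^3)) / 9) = -271560727 / 36382500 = -7.46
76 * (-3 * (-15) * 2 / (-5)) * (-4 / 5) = 5472 / 5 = 1094.40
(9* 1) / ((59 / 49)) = 441 / 59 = 7.47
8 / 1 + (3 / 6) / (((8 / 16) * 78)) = 625 / 78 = 8.01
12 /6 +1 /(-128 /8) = 31 /16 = 1.94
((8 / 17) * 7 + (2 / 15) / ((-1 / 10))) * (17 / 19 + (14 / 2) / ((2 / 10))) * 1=68200 / 969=70.38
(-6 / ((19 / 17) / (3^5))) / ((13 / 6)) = -148716 / 247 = -602.09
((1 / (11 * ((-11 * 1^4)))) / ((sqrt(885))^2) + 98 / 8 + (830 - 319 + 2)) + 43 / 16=904546979 / 1713360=527.94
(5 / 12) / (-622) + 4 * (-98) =-2925893 / 7464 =-392.00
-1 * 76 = -76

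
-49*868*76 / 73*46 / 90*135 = -223037808 / 73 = -3055312.44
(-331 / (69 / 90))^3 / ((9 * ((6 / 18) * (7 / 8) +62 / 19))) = -49610097288000 / 19722707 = -2515379.72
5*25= 125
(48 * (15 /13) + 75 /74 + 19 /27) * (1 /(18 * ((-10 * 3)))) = -1483163 /14025960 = -0.11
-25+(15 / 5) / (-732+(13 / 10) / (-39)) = -549115 / 21961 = -25.00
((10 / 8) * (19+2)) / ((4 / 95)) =9975 / 16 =623.44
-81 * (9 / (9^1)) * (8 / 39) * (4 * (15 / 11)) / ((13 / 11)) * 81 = -1049760 / 169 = -6211.60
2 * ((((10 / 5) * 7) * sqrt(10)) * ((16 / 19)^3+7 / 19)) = 185444 * sqrt(10) / 6859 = 85.50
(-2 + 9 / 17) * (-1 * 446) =11150 / 17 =655.88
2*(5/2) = 5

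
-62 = -62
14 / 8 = 7 / 4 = 1.75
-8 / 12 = -2 / 3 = -0.67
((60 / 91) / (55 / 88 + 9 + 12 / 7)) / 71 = 96 / 117221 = 0.00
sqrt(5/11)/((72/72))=sqrt(55)/11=0.67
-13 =-13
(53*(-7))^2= 137641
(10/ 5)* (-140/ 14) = -20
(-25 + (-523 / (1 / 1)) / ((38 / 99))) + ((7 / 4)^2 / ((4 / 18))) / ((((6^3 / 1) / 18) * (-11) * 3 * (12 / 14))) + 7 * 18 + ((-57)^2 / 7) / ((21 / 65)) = 1376700443 / 7865088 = 175.04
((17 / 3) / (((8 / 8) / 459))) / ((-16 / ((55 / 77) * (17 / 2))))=-221085 / 224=-986.99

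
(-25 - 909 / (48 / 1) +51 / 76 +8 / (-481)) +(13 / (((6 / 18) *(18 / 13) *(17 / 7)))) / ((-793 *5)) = -98454637067 / 2274514320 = -43.29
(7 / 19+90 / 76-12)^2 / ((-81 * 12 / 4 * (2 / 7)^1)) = -1103263 / 701784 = -1.57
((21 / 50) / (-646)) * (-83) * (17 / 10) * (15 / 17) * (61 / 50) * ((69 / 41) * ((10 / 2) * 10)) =22008861 / 2648600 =8.31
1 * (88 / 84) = 1.05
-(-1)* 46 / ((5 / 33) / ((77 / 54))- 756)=-19481 / 320121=-0.06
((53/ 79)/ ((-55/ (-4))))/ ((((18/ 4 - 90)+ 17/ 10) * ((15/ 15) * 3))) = -212/ 1092333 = -0.00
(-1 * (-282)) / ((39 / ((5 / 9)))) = 470 / 117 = 4.02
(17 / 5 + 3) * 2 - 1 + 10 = 109 / 5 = 21.80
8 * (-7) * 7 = -392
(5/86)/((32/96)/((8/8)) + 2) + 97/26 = 14696/3913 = 3.76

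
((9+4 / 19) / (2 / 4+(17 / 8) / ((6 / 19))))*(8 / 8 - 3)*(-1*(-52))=-873600 / 6593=-132.50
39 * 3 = 117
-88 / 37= -2.38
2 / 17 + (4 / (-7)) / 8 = 11 / 238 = 0.05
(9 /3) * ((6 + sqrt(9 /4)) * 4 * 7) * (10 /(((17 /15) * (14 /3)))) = 20250 /17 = 1191.18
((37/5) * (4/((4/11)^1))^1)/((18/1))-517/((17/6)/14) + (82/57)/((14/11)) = -518682923/203490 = -2548.94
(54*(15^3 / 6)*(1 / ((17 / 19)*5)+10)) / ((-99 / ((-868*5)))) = 231430500 / 17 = 13613558.82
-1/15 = -0.07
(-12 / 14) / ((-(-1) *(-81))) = 2 / 189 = 0.01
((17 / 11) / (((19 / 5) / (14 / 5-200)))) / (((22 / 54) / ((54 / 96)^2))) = -62.29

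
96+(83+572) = 751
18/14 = 9/7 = 1.29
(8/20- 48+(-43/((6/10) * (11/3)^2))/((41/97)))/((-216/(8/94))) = 1493543/62955090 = 0.02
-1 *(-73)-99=-26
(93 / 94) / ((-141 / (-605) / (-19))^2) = 4096185775 / 622938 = 6575.59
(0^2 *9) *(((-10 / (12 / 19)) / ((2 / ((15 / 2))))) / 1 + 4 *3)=0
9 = 9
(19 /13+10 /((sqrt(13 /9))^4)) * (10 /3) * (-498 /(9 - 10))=1754620 /169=10382.37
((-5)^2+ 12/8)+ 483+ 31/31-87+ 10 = 867/2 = 433.50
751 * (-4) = -3004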